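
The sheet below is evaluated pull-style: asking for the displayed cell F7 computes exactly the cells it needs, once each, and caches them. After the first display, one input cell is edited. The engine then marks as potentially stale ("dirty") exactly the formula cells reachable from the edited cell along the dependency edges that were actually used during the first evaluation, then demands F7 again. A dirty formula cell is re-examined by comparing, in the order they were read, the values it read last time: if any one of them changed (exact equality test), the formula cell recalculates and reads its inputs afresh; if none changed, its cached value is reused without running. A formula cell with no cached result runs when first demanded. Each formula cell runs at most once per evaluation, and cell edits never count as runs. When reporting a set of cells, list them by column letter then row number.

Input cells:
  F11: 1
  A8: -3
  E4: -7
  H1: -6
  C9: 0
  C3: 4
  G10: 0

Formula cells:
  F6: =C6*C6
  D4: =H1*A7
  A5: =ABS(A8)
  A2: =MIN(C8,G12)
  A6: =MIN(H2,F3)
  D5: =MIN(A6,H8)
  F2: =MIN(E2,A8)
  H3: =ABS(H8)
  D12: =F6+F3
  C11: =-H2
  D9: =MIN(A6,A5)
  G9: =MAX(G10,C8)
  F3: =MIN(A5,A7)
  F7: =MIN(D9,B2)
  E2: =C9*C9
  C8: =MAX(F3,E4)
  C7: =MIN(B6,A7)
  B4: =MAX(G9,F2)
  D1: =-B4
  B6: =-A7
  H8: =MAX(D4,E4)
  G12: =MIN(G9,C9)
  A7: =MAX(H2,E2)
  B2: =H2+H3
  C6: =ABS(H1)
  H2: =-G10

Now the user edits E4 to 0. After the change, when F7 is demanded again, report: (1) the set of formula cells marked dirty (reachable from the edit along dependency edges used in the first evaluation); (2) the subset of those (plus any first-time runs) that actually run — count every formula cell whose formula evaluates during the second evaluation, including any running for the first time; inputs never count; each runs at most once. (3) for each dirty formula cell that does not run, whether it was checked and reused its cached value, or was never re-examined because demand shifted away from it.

First demand of the output computes:
  A5 = ABS(-3) = 3
  E2 = 0 * 0 = 0
  H2 = -(0) = 0
  A7 = MAX(0, 0) = 0
  D4 = -6 * 0 = 0
  F3 = MIN(3, 0) = 0
  A6 = MIN(0, 0) = 0
  D9 = MIN(0, 3) = 0
  H8 = MAX(0, -7) = 0
  H3 = ABS(0) = 0
  B2 = 0 + 0 = 0
  F7 = MIN(0, 0) = 0

After the edit, cleaning proceeds:
  H8: a read changed (E4 -7->0) — executes, giving 0 — identical to its old value.
  H3: dirty, but its reads are unchanged (H8 unchanged); cached 0 stands.
  B2: dirty, but its reads are unchanged (H2 unchanged, H3 unchanged); cached 0 stands.
  F7: dirty, but its reads are unchanged (D9 unchanged, B2 unchanged); cached 0 stands.

Note the absorption at H8: it re-runs yet its value is the same, leaving the output's value untouched.

The edit dirties: B2, F7, H3, H8.
1 formula cells run: H8.
Cache hits after checking: B2, F7, H3.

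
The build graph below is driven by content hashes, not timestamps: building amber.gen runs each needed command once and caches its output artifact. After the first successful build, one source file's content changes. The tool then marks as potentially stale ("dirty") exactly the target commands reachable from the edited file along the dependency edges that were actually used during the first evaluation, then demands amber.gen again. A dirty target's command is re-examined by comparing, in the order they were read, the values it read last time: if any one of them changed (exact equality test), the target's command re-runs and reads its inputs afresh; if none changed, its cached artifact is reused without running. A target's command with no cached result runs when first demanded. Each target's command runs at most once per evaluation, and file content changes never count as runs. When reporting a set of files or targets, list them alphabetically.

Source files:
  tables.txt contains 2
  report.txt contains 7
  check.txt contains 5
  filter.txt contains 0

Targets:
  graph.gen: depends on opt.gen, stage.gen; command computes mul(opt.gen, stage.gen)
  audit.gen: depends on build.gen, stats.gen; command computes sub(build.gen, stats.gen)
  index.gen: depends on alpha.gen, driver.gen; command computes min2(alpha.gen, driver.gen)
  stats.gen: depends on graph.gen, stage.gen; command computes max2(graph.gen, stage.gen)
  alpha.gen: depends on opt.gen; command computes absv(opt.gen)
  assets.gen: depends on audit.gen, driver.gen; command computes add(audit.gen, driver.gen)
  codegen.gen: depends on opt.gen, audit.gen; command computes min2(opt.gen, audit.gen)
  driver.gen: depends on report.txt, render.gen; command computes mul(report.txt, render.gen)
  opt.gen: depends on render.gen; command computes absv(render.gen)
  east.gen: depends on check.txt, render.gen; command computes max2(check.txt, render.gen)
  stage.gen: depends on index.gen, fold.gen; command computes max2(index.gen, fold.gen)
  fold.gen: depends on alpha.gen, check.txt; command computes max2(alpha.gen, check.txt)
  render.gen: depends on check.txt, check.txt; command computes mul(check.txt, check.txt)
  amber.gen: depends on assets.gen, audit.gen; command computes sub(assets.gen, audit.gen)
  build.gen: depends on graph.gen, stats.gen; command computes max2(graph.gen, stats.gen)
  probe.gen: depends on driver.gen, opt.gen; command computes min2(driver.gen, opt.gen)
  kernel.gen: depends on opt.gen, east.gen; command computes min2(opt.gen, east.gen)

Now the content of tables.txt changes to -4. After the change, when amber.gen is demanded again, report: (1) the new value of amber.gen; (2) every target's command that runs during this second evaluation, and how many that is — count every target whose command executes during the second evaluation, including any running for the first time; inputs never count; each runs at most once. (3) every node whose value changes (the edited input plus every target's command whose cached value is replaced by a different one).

amber.gen now evaluates to 175.
Run set: none (0 run).
Changed values: tables.txt.
The important point: nothing the output needs ever reads tables.txt, so the edit is invisible to it.

Initial pass — values computed on the first demand:
  render.gen = mul(5, 5) = 25
  driver.gen = mul(7, 25) = 175
  opt.gen = absv(25) = 25
  alpha.gen = absv(25) = 25
  fold.gen = max2(25, 5) = 25
  index.gen = min2(25, 175) = 25
  stage.gen = max2(25, 25) = 25
  graph.gen = mul(25, 25) = 625
  stats.gen = max2(625, 25) = 625
  build.gen = max2(625, 625) = 625
  audit.gen = sub(625, 625) = 0
  assets.gen = add(0, 175) = 175
  amber.gen = sub(175, 0) = 175

Second demand — change propagation:
  no demanded computation ever read tables.txt, so the edit dirties nothing and nothing runs.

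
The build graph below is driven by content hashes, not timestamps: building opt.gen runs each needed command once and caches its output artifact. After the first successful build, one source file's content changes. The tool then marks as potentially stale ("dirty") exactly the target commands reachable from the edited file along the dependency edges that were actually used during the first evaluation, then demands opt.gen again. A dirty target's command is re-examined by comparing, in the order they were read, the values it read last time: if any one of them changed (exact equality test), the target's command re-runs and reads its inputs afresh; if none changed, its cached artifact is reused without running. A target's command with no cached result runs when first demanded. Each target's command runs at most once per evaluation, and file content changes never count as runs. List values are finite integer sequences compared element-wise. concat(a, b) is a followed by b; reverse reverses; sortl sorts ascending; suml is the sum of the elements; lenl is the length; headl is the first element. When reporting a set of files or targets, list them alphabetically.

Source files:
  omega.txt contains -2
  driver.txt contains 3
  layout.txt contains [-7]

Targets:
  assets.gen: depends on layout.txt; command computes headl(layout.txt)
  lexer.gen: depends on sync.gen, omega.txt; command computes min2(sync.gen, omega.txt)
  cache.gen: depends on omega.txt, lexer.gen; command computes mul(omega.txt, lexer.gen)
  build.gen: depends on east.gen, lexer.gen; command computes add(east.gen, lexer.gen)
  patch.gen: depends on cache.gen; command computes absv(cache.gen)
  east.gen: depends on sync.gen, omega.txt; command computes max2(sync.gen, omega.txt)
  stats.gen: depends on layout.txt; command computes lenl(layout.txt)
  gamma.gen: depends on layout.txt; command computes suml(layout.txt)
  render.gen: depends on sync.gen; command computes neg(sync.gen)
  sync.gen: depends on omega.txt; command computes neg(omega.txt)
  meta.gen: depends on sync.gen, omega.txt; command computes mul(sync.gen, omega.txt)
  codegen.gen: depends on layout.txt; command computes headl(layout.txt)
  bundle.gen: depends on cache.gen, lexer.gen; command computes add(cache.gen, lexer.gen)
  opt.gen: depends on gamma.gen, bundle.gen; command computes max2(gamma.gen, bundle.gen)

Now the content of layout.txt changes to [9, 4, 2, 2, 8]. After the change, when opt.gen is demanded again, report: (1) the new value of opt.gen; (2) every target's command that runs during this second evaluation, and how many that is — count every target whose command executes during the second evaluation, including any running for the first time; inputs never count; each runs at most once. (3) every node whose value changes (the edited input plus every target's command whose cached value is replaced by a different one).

Initial pass — values computed on the first demand:
  gamma.gen = suml([-7]) = -7
  sync.gen = neg(-2) = 2
  lexer.gen = min2(2, -2) = -2
  cache.gen = mul(-2, -2) = 4
  bundle.gen = add(4, -2) = 2
  opt.gen = max2(-7, 2) = 2

Second demand — change propagation:
  gamma.gen: re-runs because layout.txt [-7]->[9, 4, 2, 2, 8]; new result 25.
  opt.gen: re-runs because gamma.gen -7->25; new result 25.

opt.gen now evaluates to 25.
Run set: gamma.gen, opt.gen (2 run).
Changed values: gamma.gen, layout.txt, opt.gen.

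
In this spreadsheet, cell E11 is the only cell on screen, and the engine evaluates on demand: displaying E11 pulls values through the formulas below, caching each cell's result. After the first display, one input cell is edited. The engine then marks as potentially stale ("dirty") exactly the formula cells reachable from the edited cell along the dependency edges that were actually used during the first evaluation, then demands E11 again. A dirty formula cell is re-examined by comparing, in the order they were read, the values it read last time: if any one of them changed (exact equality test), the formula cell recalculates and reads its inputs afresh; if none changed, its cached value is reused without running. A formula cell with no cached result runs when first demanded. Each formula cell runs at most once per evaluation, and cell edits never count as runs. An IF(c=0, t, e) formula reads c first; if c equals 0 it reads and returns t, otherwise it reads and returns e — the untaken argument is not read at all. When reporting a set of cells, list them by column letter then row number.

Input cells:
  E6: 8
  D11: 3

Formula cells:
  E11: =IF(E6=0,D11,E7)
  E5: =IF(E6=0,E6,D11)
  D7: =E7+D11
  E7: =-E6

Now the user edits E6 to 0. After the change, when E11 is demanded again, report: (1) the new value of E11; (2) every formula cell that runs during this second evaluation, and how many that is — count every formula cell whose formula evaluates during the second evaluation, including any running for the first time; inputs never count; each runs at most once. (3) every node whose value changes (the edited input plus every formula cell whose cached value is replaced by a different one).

Initial pass — values computed on the first demand:
  E7 = -(8) = -8
  E11 = IF(E6=0: E6=8 -> else branch E7) = -8

Second demand — change propagation:
  E7: dirty yet unreached — the second evaluation never asks for it.
  E11: re-runs because E6 8->0; new result 3.

The important point: the flipped condition redirects demand; E7 is left stale, never re-checked.

E11 now evaluates to 3.
Run set: E11 (1 run).
Changed values: E6, E11.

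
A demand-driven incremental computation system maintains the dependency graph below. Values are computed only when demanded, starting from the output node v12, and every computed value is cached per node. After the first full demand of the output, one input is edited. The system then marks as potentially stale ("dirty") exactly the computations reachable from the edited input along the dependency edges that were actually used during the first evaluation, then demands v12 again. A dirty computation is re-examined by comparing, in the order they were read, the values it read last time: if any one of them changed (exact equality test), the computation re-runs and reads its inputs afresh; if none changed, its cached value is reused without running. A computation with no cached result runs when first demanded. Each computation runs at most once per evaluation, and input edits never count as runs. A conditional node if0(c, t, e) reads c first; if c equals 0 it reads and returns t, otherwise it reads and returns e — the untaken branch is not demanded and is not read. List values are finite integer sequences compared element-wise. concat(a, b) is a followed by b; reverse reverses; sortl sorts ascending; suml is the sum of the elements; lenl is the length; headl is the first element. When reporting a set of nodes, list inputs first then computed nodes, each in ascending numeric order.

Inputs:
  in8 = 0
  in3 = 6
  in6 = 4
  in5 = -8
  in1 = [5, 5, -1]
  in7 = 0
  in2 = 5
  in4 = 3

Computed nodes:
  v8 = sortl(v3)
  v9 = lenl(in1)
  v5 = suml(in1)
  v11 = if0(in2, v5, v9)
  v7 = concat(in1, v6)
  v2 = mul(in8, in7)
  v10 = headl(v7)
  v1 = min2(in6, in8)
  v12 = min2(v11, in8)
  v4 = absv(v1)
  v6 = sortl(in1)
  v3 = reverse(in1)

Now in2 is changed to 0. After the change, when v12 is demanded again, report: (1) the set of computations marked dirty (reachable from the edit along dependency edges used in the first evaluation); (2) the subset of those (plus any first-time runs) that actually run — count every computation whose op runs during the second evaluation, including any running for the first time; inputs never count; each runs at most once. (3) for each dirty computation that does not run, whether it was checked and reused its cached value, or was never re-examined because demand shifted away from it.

Marked dirty: v11, v12.
Computations that run: v5, v11, v12 — 3 in total.
Every dirty computation ran.
Key observation: a condition flipped, so demand reaches new nodes — v5 runs for the first time.

First evaluation (everything demanded from the output):
  v9 = lenl([5, 5, -1]) = 3
  v11 = if0(in2=5 -> else branch v9) = 3
  v12 = min2(3, 0) = 0

Propagation after the edit:
  v5: demanded for the first time — runs, produces 9.
  v11: runs — in2 5->0; result 9.
  v12: runs — v11 3->9; result 0 (same value as before).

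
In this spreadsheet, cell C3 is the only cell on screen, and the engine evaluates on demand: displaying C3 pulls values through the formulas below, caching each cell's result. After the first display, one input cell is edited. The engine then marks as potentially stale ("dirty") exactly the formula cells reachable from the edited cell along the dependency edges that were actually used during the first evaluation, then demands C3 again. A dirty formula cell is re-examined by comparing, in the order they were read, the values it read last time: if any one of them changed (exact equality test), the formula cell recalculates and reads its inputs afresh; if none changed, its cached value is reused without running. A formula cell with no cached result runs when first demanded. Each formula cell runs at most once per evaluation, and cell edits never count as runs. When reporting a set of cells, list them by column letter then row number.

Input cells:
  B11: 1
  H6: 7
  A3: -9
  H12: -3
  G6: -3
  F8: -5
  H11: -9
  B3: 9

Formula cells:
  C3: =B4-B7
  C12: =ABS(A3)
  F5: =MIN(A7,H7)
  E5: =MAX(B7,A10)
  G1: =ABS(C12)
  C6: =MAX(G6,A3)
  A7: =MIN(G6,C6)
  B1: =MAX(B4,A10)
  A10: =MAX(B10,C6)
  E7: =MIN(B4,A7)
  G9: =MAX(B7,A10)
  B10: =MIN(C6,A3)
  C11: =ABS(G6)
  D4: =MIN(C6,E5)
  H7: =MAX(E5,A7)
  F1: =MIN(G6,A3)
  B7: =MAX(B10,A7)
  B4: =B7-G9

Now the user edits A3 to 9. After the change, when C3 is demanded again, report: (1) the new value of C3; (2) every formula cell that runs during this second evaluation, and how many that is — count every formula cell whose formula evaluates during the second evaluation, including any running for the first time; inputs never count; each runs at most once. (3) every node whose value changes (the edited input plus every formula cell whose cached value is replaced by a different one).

Initial pass — values computed on the first demand:
  C6 = MAX(-3, -9) = -3
  A7 = MIN(-3, -3) = -3
  B10 = MIN(-3, -9) = -9
  A10 = MAX(-9, -3) = -3
  B7 = MAX(-9, -3) = -3
  G9 = MAX(-3, -3) = -3
  B4 = -3 - -3 = 0
  C3 = 0 - -3 = 3

Second demand — change propagation:
  C6: re-runs because A3 -9->9; new result 9.
  A7: re-runs because C6 -3->9; new result -3 (unchanged).
  B10: re-runs because C6 -3->9; A3 -9->9; new result 9.
  A10: re-runs because B10 -9->9; C6 -3->9; new result 9.
  B7: re-runs because B10 -9->9; new result 9.
  G9: re-runs because B7 -3->9; A10 -3->9; new result 9.
  B4: re-runs because B7 -3->9; G9 -3->9; new result 0 (unchanged).
  C3: re-runs because B7 -3->9; new result -9.

C3 now evaluates to -9.
Run set: A7, A10, B4, B7, B10, C3, C6, G9 (8 run).
Changed values: A3, A10, B7, B10, C3, C6, G9.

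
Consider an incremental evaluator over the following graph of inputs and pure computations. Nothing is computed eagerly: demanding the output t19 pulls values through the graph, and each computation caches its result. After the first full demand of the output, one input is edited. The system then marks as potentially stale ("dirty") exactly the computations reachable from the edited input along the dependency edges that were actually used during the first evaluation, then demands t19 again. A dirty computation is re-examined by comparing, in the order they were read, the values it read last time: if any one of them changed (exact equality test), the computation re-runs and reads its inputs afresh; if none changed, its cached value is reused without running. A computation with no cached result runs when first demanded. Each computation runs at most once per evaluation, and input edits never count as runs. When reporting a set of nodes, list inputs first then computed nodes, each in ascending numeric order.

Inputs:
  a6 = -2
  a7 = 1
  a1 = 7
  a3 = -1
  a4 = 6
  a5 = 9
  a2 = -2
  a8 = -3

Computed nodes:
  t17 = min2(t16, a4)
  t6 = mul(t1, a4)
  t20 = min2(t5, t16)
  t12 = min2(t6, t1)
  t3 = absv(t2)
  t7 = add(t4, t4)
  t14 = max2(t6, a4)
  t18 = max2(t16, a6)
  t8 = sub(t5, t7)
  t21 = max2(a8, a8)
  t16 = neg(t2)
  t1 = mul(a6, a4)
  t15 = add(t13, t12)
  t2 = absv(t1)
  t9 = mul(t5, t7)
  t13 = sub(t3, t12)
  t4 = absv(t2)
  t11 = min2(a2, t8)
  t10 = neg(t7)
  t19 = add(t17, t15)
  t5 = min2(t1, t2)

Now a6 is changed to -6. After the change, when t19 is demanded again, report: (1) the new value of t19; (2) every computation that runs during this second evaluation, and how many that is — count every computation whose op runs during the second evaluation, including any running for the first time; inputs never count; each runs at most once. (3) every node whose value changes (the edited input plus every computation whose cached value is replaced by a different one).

t19 now evaluates to 0.
Run set: t1, t2, t3, t6, t12, t13, t15, t16, t17, t19 (10 run).
Changed values: a6, t1, t2, t3, t6, t12, t13, t15, t16, t17.

Initial pass — values computed on the first demand:
  t1 = mul(-2, 6) = -12
  t2 = absv(-12) = 12
  t3 = absv(12) = 12
  t6 = mul(-12, 6) = -72
  t12 = min2(-72, -12) = -72
  t13 = sub(12, -72) = 84
  t15 = add(84, -72) = 12
  t16 = neg(12) = -12
  t17 = min2(-12, 6) = -12
  t19 = add(-12, 12) = 0

Second demand — change propagation:
  t1: re-runs because a6 -2->-6; new result -36.
  t2: re-runs because t1 -12->-36; new result 36.
  t3: re-runs because t2 12->36; new result 36.
  t6: re-runs because t1 -12->-36; new result -216.
  t12: re-runs because t6 -72->-216; t1 -12->-36; new result -216.
  t13: re-runs because t3 12->36; t12 -72->-216; new result 252.
  t15: re-runs because t13 84->252; t12 -72->-216; new result 36.
  t16: re-runs because t2 12->36; new result -36.
  t17: re-runs because t16 -12->-36; new result -36.
  t19: re-runs because t17 -12->-36; t15 12->36; new result 0 (unchanged).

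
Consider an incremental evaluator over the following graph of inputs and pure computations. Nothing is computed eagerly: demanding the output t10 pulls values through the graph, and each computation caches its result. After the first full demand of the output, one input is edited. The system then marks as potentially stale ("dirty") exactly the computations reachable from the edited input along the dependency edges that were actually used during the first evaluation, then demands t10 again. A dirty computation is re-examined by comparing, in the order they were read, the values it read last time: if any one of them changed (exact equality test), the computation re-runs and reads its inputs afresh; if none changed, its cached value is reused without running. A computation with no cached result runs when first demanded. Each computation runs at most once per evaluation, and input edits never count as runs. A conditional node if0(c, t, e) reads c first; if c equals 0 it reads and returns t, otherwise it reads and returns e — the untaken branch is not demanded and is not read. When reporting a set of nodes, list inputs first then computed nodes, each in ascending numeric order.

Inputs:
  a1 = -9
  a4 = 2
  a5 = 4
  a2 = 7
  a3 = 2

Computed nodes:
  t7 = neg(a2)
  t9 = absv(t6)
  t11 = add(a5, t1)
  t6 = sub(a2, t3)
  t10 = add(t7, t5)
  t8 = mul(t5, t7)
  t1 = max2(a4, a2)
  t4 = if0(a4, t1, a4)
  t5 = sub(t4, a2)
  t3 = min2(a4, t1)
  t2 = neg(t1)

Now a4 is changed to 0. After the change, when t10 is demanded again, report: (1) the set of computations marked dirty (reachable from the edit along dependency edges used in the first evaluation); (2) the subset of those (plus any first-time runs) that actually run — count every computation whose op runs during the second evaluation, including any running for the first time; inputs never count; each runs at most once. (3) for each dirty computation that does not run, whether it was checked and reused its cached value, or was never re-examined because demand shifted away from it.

Dirty set: t4, t5, t10.
Run set: t1, t4, t5, t10 (4 run).
All dirty computations ended up running.
The important point: the flipped condition pulls in fresh nodes; t1 runs for the first time.

Initial pass — values computed on the first demand:
  t4 = if0(a4=2 -> else branch a4) = 2
  t5 = sub(2, 7) = -5
  t7 = neg(7) = -7
  t10 = add(-7, -5) = -12

Second demand — change propagation:
  t1: newly demanded (no cache) — executes and yields 7.
  t4: re-runs because a4 2->0; a4 2->0; new result 7.
  t5: re-runs because t4 2->7; new result 0.
  t10: re-runs because t5 -5->0; new result -7.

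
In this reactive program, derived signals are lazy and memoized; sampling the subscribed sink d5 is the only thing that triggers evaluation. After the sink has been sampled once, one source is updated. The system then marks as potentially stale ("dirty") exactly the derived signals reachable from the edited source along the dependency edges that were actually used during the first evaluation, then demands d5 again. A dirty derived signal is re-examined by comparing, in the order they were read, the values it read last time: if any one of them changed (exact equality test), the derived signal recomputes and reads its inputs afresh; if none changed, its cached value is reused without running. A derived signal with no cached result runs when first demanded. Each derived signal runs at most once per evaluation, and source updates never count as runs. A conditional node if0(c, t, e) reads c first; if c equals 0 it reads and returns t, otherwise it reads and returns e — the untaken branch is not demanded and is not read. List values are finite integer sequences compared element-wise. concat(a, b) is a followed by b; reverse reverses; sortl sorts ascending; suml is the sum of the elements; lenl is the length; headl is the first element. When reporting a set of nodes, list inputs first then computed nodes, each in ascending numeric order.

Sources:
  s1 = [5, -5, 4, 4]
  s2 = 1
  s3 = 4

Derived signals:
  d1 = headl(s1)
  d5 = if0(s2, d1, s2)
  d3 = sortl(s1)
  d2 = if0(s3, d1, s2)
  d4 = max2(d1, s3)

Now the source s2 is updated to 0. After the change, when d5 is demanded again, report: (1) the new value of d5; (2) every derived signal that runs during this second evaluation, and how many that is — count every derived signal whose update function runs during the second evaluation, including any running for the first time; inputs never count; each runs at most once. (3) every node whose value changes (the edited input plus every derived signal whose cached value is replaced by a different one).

First demand of the output computes:
  d5 = if0(s2=1 -> else branch s2) = 1

After the edit, cleaning proceeds:
  d1: had never run; runs now, result 5.
  d5: a read changed (s2 1->0; s2 1->0) — executes, giving 5.

Note the branch switch — d1 had no cache and runs now for the first time.

Demanding d5 again yields 5.
2 derived signals run: d1, d5.
The nodes whose values change: s2, d5.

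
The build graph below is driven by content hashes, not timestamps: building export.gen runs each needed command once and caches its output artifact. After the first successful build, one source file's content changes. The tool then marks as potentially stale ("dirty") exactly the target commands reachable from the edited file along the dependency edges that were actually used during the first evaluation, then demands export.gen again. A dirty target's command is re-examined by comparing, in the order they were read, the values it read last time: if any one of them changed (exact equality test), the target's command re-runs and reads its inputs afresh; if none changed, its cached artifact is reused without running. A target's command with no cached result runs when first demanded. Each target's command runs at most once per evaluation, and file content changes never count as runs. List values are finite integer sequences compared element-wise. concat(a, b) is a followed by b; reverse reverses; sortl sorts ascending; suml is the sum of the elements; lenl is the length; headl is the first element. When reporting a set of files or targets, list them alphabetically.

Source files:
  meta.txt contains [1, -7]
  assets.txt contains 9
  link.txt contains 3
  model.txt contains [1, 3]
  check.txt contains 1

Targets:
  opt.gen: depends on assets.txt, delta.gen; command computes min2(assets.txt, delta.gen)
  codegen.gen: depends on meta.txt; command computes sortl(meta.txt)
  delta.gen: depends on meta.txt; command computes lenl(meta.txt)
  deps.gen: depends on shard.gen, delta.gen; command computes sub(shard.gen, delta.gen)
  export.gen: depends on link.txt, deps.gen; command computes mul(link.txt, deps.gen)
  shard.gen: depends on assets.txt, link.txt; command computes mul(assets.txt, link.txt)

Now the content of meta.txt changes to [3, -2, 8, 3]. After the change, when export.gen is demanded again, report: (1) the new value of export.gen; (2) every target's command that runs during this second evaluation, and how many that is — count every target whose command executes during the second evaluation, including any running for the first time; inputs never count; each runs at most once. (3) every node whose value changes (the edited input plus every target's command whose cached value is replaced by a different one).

export.gen now evaluates to 69.
Run set: delta.gen, deps.gen, export.gen (3 run).
Changed values: delta.gen, deps.gen, export.gen, meta.txt.

Initial pass — values computed on the first demand:
  delta.gen = lenl([1, -7]) = 2
  shard.gen = mul(9, 3) = 27
  deps.gen = sub(27, 2) = 25
  export.gen = mul(3, 25) = 75

Second demand — change propagation:
  delta.gen: re-runs because meta.txt [1, -7]->[3, -2, 8, 3]; new result 4.
  deps.gen: re-runs because delta.gen 2->4; new result 23.
  export.gen: re-runs because deps.gen 25->23; new result 69.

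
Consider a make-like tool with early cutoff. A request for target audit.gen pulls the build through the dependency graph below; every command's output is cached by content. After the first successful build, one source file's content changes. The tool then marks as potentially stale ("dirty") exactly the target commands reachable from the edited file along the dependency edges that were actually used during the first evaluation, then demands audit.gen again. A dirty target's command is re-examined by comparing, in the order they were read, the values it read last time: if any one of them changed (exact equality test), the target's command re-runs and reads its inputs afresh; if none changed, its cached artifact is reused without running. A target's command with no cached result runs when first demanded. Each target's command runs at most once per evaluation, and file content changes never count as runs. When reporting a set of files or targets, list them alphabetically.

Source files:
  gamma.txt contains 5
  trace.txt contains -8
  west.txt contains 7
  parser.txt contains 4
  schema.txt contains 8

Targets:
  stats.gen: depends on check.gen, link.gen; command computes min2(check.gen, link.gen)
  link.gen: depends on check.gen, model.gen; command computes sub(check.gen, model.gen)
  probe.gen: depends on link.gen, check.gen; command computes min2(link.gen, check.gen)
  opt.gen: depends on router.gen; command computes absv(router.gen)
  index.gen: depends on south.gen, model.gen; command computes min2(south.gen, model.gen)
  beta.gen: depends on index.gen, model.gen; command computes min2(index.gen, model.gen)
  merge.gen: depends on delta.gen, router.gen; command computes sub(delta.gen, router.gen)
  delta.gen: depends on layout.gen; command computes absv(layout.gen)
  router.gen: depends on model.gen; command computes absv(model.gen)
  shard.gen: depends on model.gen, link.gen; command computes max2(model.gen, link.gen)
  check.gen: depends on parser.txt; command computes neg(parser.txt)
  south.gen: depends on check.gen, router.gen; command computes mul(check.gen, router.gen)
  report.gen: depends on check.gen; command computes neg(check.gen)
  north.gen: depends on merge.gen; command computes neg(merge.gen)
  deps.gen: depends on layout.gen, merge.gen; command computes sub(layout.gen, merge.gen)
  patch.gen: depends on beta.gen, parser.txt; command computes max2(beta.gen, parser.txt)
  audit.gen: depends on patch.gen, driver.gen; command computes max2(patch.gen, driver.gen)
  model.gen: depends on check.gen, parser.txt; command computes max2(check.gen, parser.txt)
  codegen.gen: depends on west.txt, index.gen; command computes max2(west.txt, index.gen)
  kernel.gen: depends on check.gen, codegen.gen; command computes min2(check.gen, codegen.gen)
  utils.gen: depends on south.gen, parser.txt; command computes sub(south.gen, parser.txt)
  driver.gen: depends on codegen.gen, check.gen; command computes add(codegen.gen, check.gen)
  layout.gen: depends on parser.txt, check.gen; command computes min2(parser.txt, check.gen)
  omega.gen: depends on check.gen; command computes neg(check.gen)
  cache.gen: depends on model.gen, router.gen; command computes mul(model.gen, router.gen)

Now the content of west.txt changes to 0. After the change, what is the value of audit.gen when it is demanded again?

First demand of the output computes:
  check.gen = neg(4) = -4
  model.gen = max2(-4, 4) = 4
  router.gen = absv(4) = 4
  south.gen = mul(-4, 4) = -16
  index.gen = min2(-16, 4) = -16
  beta.gen = min2(-16, 4) = -16
  codegen.gen = max2(7, -16) = 7
  driver.gen = add(7, -4) = 3
  patch.gen = max2(-16, 4) = 4
  audit.gen = max2(4, 3) = 4

After the edit, cleaning proceeds:
  codegen.gen: a read changed (west.txt 7->0) — executes, giving 0.
  driver.gen: a read changed (codegen.gen 7->0) — executes, giving -4.
  audit.gen: a read changed (driver.gen 3->-4) — executes, giving 4 — identical to its old value.

Demanding audit.gen again yields 4.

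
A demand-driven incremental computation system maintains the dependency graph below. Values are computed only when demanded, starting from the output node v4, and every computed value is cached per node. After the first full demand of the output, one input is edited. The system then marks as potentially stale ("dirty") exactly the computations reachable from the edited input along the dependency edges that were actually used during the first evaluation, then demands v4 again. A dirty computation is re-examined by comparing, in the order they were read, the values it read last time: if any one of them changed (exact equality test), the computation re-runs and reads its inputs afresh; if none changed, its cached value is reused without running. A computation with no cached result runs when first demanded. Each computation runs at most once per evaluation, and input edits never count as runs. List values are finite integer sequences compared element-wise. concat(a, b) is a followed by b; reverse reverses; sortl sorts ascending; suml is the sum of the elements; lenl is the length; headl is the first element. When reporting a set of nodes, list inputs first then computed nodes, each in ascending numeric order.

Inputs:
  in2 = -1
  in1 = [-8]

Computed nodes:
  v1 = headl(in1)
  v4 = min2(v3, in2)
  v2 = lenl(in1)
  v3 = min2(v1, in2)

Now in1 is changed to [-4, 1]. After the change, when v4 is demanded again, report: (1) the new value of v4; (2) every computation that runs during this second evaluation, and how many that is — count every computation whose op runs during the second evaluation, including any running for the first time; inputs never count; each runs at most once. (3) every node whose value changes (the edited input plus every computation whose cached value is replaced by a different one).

New value of v4: -4.
Computations that run: v1, v3, v4 — 3 in total.
Values that change: in1, v1, v3, v4.

First evaluation (everything demanded from the output):
  v1 = headl([-8]) = -8
  v3 = min2(-8, -1) = -8
  v4 = min2(-8, -1) = -8

Propagation after the edit:
  v1: runs — in1 [-8]->[-4, 1]; result -4.
  v3: runs — v1 -8->-4; result -4.
  v4: runs — v3 -8->-4; result -4.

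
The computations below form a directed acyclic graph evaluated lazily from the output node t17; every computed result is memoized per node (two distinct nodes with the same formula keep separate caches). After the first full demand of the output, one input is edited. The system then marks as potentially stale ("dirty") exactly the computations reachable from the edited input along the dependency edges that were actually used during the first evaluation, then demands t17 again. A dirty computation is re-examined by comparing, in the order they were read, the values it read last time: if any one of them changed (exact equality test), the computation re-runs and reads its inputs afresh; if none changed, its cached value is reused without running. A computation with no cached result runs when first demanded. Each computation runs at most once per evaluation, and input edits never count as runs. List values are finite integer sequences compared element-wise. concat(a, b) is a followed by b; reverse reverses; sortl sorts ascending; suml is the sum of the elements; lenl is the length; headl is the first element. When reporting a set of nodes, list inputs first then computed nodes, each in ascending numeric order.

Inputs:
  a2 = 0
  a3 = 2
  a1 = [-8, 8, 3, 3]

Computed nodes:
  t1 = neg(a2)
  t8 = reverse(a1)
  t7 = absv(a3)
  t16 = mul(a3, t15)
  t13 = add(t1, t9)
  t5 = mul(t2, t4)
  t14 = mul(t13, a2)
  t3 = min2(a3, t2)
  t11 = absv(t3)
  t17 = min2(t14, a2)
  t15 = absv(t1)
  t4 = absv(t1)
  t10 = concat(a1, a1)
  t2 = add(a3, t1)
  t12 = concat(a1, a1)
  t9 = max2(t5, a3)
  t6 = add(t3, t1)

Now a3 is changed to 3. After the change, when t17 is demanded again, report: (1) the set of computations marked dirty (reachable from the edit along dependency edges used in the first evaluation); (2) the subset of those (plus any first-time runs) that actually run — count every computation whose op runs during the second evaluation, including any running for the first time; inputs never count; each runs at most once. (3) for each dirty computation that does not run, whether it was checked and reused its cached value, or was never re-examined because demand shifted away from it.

The edit dirties: t2, t5, t9, t13, t14, t17.
5 computations run: t2, t5, t9, t13, t14.
Cache hits after checking: t17.
Note where the cutoff bites: t17 is checked, finds nothing changed, and keeps its cache.

First demand of the output computes:
  t1 = neg(0) = 0
  t2 = add(2, 0) = 2
  t4 = absv(0) = 0
  t5 = mul(2, 0) = 0
  t9 = max2(0, 2) = 2
  t13 = add(0, 2) = 2
  t14 = mul(2, 0) = 0
  t17 = min2(0, 0) = 0

After the edit, cleaning proceeds:
  t2: a read changed (a3 2->3) — executes, giving 3.
  t5: a read changed (t2 2->3) — executes, giving 0 — identical to its old value.
  t9: a read changed (a3 2->3) — executes, giving 3.
  t13: a read changed (t9 2->3) — executes, giving 3.
  t14: a read changed (t13 2->3) — executes, giving 0 — identical to its old value.
  t17: dirty, but its reads are unchanged (t14 unchanged, a2 unchanged); cached 0 stands.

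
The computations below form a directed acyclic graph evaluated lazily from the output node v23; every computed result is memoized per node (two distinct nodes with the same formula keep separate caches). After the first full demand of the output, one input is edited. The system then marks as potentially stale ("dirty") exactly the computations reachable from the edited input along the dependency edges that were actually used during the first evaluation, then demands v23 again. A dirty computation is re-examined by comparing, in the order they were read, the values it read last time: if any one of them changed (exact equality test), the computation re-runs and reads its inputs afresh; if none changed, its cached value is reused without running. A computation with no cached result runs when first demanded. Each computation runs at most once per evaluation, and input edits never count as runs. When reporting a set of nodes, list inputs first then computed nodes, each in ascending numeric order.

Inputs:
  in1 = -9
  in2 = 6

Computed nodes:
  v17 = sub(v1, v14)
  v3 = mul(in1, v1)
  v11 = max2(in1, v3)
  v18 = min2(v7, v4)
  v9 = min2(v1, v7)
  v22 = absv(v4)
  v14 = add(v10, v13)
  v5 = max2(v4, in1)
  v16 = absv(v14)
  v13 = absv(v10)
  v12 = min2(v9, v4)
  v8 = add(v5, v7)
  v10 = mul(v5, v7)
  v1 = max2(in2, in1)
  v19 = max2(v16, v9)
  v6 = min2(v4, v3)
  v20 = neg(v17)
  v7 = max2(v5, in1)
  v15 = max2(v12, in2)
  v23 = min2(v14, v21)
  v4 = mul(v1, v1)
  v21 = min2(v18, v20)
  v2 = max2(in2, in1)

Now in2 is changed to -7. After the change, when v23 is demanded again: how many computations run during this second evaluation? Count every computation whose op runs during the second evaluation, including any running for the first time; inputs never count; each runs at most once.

12 computations run: v1, v4, v5, v7, v10, v13, v14, v17, v18, v20, v21, v23.

First demand of the output computes:
  v1 = max2(6, -9) = 6
  v4 = mul(6, 6) = 36
  v5 = max2(36, -9) = 36
  v7 = max2(36, -9) = 36
  v10 = mul(36, 36) = 1296
  v13 = absv(1296) = 1296
  v14 = add(1296, 1296) = 2592
  v17 = sub(6, 2592) = -2586
  v18 = min2(36, 36) = 36
  v20 = neg(-2586) = 2586
  v21 = min2(36, 2586) = 36
  v23 = min2(2592, 36) = 36

After the edit, cleaning proceeds:
  v1: a read changed (in2 6->-7) — executes, giving -7.
  v4: a read changed (v1 6->-7; v1 6->-7) — executes, giving 49.
  v5: a read changed (v4 36->49) — executes, giving 49.
  v7: a read changed (v5 36->49) — executes, giving 49.
  v10: a read changed (v5 36->49; v7 36->49) — executes, giving 2401.
  v13: a read changed (v10 1296->2401) — executes, giving 2401.
  v14: a read changed (v10 1296->2401; v13 1296->2401) — executes, giving 4802.
  v17: a read changed (v1 6->-7; v14 2592->4802) — executes, giving -4809.
  v18: a read changed (v7 36->49; v4 36->49) — executes, giving 49.
  v20: a read changed (v17 -2586->-4809) — executes, giving 4809.
  v21: a read changed (v18 36->49; v20 2586->4809) — executes, giving 49.
  v23: a read changed (v14 2592->4802; v21 36->49) — executes, giving 49.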